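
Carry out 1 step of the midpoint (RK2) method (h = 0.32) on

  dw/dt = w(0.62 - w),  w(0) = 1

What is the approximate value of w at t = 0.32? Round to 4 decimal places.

Midpoint: k1 = f(t_n, w_n); k2 = f(t_n + h/2, w_n + (h/2)·k1); w_{n+1} = w_n + h·k2.
t=0.000000, w=1.000000:
  k1 = f(0.000000, 1.000000) = -0.380000
  k2 = f(0.160000, 0.939200) = -0.299793
  w ← 1.000000 + 0.32·(-0.299793) = 0.904066
w(0.32) ≈ 0.9041

0.9041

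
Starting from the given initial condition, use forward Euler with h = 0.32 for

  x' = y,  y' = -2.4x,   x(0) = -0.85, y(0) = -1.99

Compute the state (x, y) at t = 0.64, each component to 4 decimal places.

Euler on (x,y): x_{n+1} = x_n + h·x', y_{n+1} = y_n + h·y'.
0.000000: (-0.850000, -1.990000); f=(-1.990000, 2.040000) → (-1.486800, -1.337200)
0.320000: (-1.486800, -1.337200); f=(-1.337200, 3.568320) → (-1.914704, -0.195338)
(x(0.64), y(0.64)) ≈ (-1.9147, -0.1953)

-1.9147, -0.1953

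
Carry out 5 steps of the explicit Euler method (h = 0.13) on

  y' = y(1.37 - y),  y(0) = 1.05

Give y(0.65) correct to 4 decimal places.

1.2253

Euler: y_{n+1} = y_n + h·f(x_n, y_n).
x=0.000000, y=1.050000: f=0.336000 → y ← 1.050000 + 0.13·0.336000 = 1.093680
x=0.130000, y=1.093680: f=0.302206 → y ← 1.093680 + 0.13·0.302206 = 1.132967
x=0.260000, y=1.132967: f=0.268551 → y ← 1.132967 + 0.13·0.268551 = 1.167878
x=0.390000, y=1.167878: f=0.236054 → y ← 1.167878 + 0.13·0.236054 = 1.198565
x=0.520000, y=1.198565: f=0.205476 → y ← 1.198565 + 0.13·0.205476 = 1.225277
y(0.65) ≈ 1.2253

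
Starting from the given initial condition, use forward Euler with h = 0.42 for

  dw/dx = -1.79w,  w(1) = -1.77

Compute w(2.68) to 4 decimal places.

-0.0067

Euler: w_{n+1} = w_n + h·f(x_n, w_n).
x=1.000000, w=-1.770000: f=3.168300 → w ← -1.770000 + 0.42·3.168300 = -0.439314
x=1.420000, w=-0.439314: f=0.786372 → w ← -0.439314 + 0.42·0.786372 = -0.109038
x=1.840000, w=-0.109038: f=0.195178 → w ← -0.109038 + 0.42·0.195178 = -0.027063
x=2.260000, w=-0.027063: f=0.048443 → w ← -0.027063 + 0.42·0.048443 = -0.006717
w(2.68) ≈ -0.0067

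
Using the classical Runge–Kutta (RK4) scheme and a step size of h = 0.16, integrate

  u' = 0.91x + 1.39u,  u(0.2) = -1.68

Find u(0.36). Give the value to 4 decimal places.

-2.0533

RK4: k1 = f(x_n, u_n); k2 = f(x_n + h/2, u_n + (h/2)·k1); k3 = f(x_n + h/2, u_n + (h/2)·k2); k4 = f(x_n + h, u_n + h·k3); u_{n+1} = u_n + (h/6)·(k1 + 2k2 + 2k3 + k4).
x=0.200000, u=-1.680000:
  k1 = f(0.200000, -1.680000) = -2.153200
  k2 = f(0.280000, -1.852256) = -2.319836
  k3 = f(0.280000, -1.865587) = -2.338366
  k4 = f(0.360000, -2.054139) = -2.527653
  u ← -1.680000 + (0.16/6)·(k1 + 2k2 + 2k3 + k4) = -2.053260
u(0.36) ≈ -2.0533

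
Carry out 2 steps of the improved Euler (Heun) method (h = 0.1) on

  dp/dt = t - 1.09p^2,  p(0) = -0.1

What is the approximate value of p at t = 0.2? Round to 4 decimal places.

-0.0820

Heun: k1 = f(t_n, p_n); k2 = f(t_n + h, p_n + h·k1); p_{n+1} = p_n + (h/2)·(k1 + k2).
t=0.000000, p=-0.100000:
  k1 = f(0.000000, -0.100000) = -0.010900
  k2 = f(0.100000, -0.101090) = 0.088861
  p ← -0.100000 + (0.1/2)·(-0.010900 + 0.088861) = -0.096102
t=0.100000, p=-0.096102:
  k1 = f(0.100000, -0.096102) = 0.089933
  k2 = f(0.200000, -0.087109) = 0.191729
  p ← -0.096102 + (0.1/2)·(0.089933 + 0.191729) = -0.082019
p(0.2) ≈ -0.0820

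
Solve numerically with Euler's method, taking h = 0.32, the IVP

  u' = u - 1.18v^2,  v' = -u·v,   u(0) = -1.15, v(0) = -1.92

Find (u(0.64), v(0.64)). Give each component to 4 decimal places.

-6.4462, -5.0724

Euler on (u,v): u_{n+1} = u_n + h·u', v_{n+1} = v_n + h·v'.
0.000000: (-1.150000, -1.920000); f=(-5.499952, -2.208000) → (-2.909985, -2.626560)
0.320000: (-2.909985, -2.626560); f=(-11.050589, -7.643249) → (-6.446173, -5.072400)
(u(0.64), v(0.64)) ≈ (-6.4462, -5.0724)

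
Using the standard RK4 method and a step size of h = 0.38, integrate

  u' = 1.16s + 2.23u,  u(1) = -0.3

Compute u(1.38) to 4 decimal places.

RK4: k1 = f(s_n, u_n); k2 = f(s_n + h/2, u_n + (h/2)·k1); k3 = f(s_n + h/2, u_n + (h/2)·k2); k4 = f(s_n + h, u_n + h·k3); u_{n+1} = u_n + (h/6)·(k1 + 2k2 + 2k3 + k4).
s=1.000000, u=-0.300000:
  k1 = f(1.000000, -0.300000) = 0.491000
  k2 = f(1.190000, -0.206710) = 0.919437
  k3 = f(1.190000, -0.125307) = 1.100965
  k4 = f(1.380000, 0.118367) = 1.864758
  u ← -0.300000 + (0.38/6)·(k1 + 2k2 + 2k3 + k4) = 0.105116
u(1.38) ≈ 0.1051

0.1051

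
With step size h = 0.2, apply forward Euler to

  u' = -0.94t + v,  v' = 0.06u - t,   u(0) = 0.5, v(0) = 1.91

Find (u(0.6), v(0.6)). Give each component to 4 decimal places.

1.5297, 1.8213

Euler on (u,v): u_{n+1} = u_n + h·u', v_{n+1} = v_n + h·v'.
0.000000: (0.500000, 1.910000); f=(1.910000, 0.030000) → (0.882000, 1.916000)
0.200000: (0.882000, 1.916000); f=(1.728000, -0.147080) → (1.227600, 1.886584)
0.400000: (1.227600, 1.886584); f=(1.510584, -0.326344) → (1.529717, 1.821315)
(u(0.6), v(0.6)) ≈ (1.5297, 1.8213)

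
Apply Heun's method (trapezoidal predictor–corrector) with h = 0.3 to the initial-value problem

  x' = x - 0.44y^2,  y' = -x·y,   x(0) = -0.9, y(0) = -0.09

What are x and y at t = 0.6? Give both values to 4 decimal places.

-1.6333, -0.1839

Heun on (x,y): k1 = f(t_n, state_n); k2 = f(t_n + h, state_n + h·k1); state_{n+1} = state_n + (h/2)·(k1 + k2).
0.000000: (-0.900000, -0.090000)
  k1 = (-0.903564, -0.081000)
  predictor → (-1.171069, -0.114300)
  k2 = (-1.176818, -0.133853)
  → (-1.212057, -0.122228)
0.300000: (-1.212057, -0.122228)
  k1 = (-1.218631, -0.148147)
  predictor → (-1.577646, -0.166672)
  k2 = (-1.589869, -0.262950)
  → (-1.633332, -0.183893)
(x(0.6), y(0.6)) ≈ (-1.6333, -0.1839)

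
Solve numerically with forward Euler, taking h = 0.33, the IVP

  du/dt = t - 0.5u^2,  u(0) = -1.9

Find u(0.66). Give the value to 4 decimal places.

Euler: u_{n+1} = u_n + h·f(t_n, u_n).
t=0.000000, u=-1.900000: f=-1.805000 → u ← -1.900000 + 0.33·(-1.805000) = -2.495650
t=0.330000, u=-2.495650: f=-2.784134 → u ← -2.495650 + 0.33·(-2.784134) = -3.414414
u(0.66) ≈ -3.4144

-3.4144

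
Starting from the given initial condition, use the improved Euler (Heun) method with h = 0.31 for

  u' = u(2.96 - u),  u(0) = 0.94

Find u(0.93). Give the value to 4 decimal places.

Heun: k1 = f(t_n, u_n); k2 = f(t_n + h, u_n + h·k1); u_{n+1} = u_n + (h/2)·(k1 + k2).
t=0.000000, u=0.940000:
  k1 = f(0.000000, 0.940000) = 1.898800
  k2 = f(0.310000, 1.528628) = 2.188035
  u ← 0.940000 + (0.31/2)·(1.898800 + 2.188035) = 1.573459
t=0.310000, u=1.573459:
  k1 = f(0.310000, 1.573459) = 2.181665
  k2 = f(0.620000, 2.249776) = 1.597845
  u ← 1.573459 + (0.31/2)·(2.181665 + 1.597845) = 2.159284
t=0.620000, u=2.159284:
  k1 = f(0.620000, 2.159284) = 1.728974
  k2 = f(0.930000, 2.695265) = 0.713530
  u ← 2.159284 + (0.31/2)·(1.728974 + 0.713530) = 2.537872
u(0.93) ≈ 2.5379

2.5379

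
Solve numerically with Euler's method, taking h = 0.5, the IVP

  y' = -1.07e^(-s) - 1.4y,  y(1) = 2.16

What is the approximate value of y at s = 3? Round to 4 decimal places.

Euler: y_{n+1} = y_n + h·f(s_n, y_n).
s=1.000000, y=2.160000: f=-3.417631 → y ← 2.160000 + 0.5·(-3.417631) = 0.451184
s=1.500000, y=0.451184: f=-0.870408 → y ← 0.451184 + 0.5·(-0.870408) = 0.015981
s=2.000000, y=0.015981: f=-0.167182 → y ← 0.015981 + 0.5·(-0.167182) = -0.067610
s=2.500000, y=-0.067610: f=0.006823 → y ← -0.067610 + 0.5·0.006823 = -0.064199
y(3) ≈ -0.0642

-0.0642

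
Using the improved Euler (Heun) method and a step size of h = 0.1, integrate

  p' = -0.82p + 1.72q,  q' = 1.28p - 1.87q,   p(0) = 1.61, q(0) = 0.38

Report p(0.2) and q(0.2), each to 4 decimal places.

1.5265, 0.5917

Heun on (p,q): k1 = f(s_n, state_n); k2 = f(s_n + h, state_n + h·k1); state_{n+1} = state_n + (h/2)·(k1 + k2).
0.000000: (1.610000, 0.380000)
  k1 = (-0.666600, 1.350200)
  predictor → (1.543340, 0.515020)
  k2 = (-0.379704, 1.012388)
  → (1.557685, 0.498129)
0.100000: (1.557685, 0.498129)
  k1 = (-0.420519, 1.062335)
  predictor → (1.515633, 0.604363)
  k2 = (-0.203315, 0.809852)
  → (1.526493, 0.591739)
(p(0.2), q(0.2)) ≈ (1.5265, 0.5917)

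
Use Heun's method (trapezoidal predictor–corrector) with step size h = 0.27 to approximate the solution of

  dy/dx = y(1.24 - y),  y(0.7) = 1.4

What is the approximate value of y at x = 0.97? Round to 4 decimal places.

1.3518

Heun: k1 = f(x_n, y_n); k2 = f(x_n + h, y_n + h·k1); y_{n+1} = y_n + (h/2)·(k1 + k2).
x=0.700000, y=1.400000:
  k1 = f(0.700000, 1.400000) = -0.224000
  k2 = f(0.970000, 1.339520) = -0.133309
  y ← 1.400000 + (0.27/2)·(-0.224000 + (-0.133309)) = 1.351763
y(0.97) ≈ 1.3518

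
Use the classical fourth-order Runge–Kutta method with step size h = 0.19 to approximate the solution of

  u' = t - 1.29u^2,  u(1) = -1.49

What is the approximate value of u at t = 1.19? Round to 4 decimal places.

RK4: k1 = f(t_n, u_n); k2 = f(t_n + h/2, u_n + (h/2)·k1); k3 = f(t_n + h/2, u_n + (h/2)·k2); k4 = f(t_n + h, u_n + h·k3); u_{n+1} = u_n + (h/6)·(k1 + 2k2 + 2k3 + k4).
t=1.000000, u=-1.490000:
  k1 = f(1.000000, -1.490000) = -1.863929
  k2 = f(1.095000, -1.667073) = -2.490082
  k3 = f(1.095000, -1.726558) = -2.750492
  k4 = f(1.190000, -2.012594) = -4.035187
  u ← -1.490000 + (0.19/6)·(k1 + 2k2 + 2k3 + k4) = -2.008708
u(1.19) ≈ -2.0087

-2.0087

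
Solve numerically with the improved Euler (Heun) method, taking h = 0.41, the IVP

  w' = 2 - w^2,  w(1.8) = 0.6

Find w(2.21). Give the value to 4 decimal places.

1.0143

Heun: k1 = f(x_n, w_n); k2 = f(x_n + h, w_n + h·k1); w_{n+1} = w_n + (h/2)·(k1 + k2).
x=1.800000, w=0.600000:
  k1 = f(1.800000, 0.600000) = 1.640000
  k2 = f(2.210000, 1.272400) = 0.380998
  w ← 0.600000 + (0.41/2)·(1.640000 + 0.380998) = 1.014305
w(2.21) ≈ 1.0143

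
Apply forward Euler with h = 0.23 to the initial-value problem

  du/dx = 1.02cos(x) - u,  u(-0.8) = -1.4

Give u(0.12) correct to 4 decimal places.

0.1031

Euler: u_{n+1} = u_n + h·f(x_n, u_n).
x=-0.800000, u=-1.400000: f=2.110641 → u ← -1.400000 + 0.23·2.110641 = -0.914553
x=-0.570000, u=-0.914553: f=1.773292 → u ← -0.914553 + 0.23·1.773292 = -0.506696
x=-0.340000, u=-0.506696: f=1.468305 → u ← -0.506696 + 0.23·1.468305 = -0.168985
x=-0.110000, u=-0.168985: f=1.182821 → u ← -0.168985 + 0.23·1.182821 = 0.103063
u(0.12) ≈ 0.1031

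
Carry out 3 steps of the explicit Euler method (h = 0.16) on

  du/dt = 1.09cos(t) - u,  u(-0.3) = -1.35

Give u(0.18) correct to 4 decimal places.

-0.3632

Euler: u_{n+1} = u_n + h·f(t_n, u_n).
t=-0.300000, u=-1.350000: f=2.391317 → u ← -1.350000 + 0.16·2.391317 = -0.967389
t=-0.140000, u=-0.967389: f=2.046725 → u ← -0.967389 + 0.16·2.046725 = -0.639913
t=0.020000, u=-0.639913: f=1.729695 → u ← -0.639913 + 0.16·1.729695 = -0.363162
u(0.18) ≈ -0.3632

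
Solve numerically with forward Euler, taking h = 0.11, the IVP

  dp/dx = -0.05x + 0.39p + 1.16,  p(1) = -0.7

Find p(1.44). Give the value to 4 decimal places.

-0.3111

Euler: p_{n+1} = p_n + h·f(x_n, p_n).
x=1.000000, p=-0.700000: f=0.837000 → p ← -0.700000 + 0.11·0.837000 = -0.607930
x=1.110000, p=-0.607930: f=0.867407 → p ← -0.607930 + 0.11·0.867407 = -0.512515
x=1.220000, p=-0.512515: f=0.899119 → p ← -0.512515 + 0.11·0.899119 = -0.413612
x=1.330000, p=-0.413612: f=0.932191 → p ← -0.413612 + 0.11·0.932191 = -0.311071
p(1.44) ≈ -0.3111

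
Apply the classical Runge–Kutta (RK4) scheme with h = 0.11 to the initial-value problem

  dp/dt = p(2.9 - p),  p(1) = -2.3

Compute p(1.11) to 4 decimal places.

RK4: k1 = f(t_n, p_n); k2 = f(t_n + h/2, p_n + (h/2)·k1); k3 = f(t_n + h/2, p_n + (h/2)·k2); k4 = f(t_n + h, p_n + h·k3); p_{n+1} = p_n + (h/6)·(k1 + 2k2 + 2k3 + k4).
t=1.000000, p=-2.300000:
  k1 = f(1.000000, -2.300000) = -11.960000
  k2 = f(1.055000, -2.957800) = -17.326201
  k3 = f(1.055000, -3.252941) = -20.015154
  k4 = f(1.110000, -4.501667) = -33.319840
  p ← -2.300000 + (0.11/6)·(k1 + 2k2 + 2k3 + k4) = -4.499313
p(1.11) ≈ -4.4993

-4.4993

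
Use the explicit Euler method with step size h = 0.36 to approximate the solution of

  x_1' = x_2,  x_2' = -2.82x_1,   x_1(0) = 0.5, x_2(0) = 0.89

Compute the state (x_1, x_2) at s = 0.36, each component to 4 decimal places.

Euler on (x_1,x_2): x_1_{n+1} = x_1_n + h·x_1', x_2_{n+1} = x_2_n + h·x_2'.
0.000000: (0.500000, 0.890000); f=(0.890000, -1.410000) → (0.820400, 0.382400)
(x_1(0.36), x_2(0.36)) ≈ (0.8204, 0.3824)

0.8204, 0.3824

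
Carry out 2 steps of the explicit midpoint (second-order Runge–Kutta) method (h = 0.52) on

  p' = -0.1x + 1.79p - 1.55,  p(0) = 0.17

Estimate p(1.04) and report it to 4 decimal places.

Midpoint: k1 = f(x_n, p_n); k2 = f(x_n + h/2, p_n + (h/2)·k1); p_{n+1} = p_n + h·k2.
x=0.000000, p=0.170000:
  k1 = f(0.000000, 0.170000) = -1.245700
  k2 = f(0.260000, -0.153882) = -1.851449
  p ← 0.170000 + 0.52·(-1.851449) = -0.792753
x=0.520000, p=-0.792753:
  k1 = f(0.520000, -0.792753) = -3.021029
  k2 = f(0.780000, -1.578221) = -4.453015
  p ← -0.792753 + 0.52·(-4.453015) = -3.108321
p(1.04) ≈ -3.1083

-3.1083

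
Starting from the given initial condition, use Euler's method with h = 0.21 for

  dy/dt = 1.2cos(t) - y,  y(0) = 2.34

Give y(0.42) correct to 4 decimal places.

1.9059

Euler: y_{n+1} = y_n + h·f(t_n, y_n).
t=0.000000, y=2.340000: f=-1.140000 → y ← 2.340000 + 0.21·(-1.140000) = 2.100600
t=0.210000, y=2.100600: f=-0.926963 → y ← 2.100600 + 0.21·(-0.926963) = 1.905938
y(0.42) ≈ 1.9059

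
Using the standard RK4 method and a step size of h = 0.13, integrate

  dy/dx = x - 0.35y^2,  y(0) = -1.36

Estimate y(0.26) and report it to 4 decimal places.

RK4: k1 = f(x_n, y_n); k2 = f(x_n + h/2, y_n + (h/2)·k1); k3 = f(x_n + h/2, y_n + (h/2)·k2); k4 = f(x_n + h, y_n + h·k3); y_{n+1} = y_n + (h/6)·(k1 + 2k2 + 2k3 + k4).
x=0.000000, y=-1.360000:
  k1 = f(0.000000, -1.360000) = -0.647360
  k2 = f(0.065000, -1.402078) = -0.623038
  k3 = f(0.065000, -1.400497) = -0.621488
  k4 = f(0.130000, -1.440793) = -0.596560
  y ← -1.360000 + (0.13/6)·(k1 + 2k2 + 2k3 + k4) = -1.440881
x=0.130000, y=-1.440881:
  k1 = f(0.130000, -1.440881) = -0.596648
  k2 = f(0.195000, -1.479663) = -0.571291
  k3 = f(0.195000, -1.478015) = -0.569585
  k4 = f(0.260000, -1.514927) = -0.543251
  y ← -1.440881 + (0.13/6)·(k1 + 2k2 + 2k3 + k4) = -1.515017
y(0.26) ≈ -1.5150

-1.5150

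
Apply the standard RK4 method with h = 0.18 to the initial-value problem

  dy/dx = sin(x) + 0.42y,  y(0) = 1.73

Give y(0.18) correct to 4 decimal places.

1.8824

RK4: k1 = f(x_n, y_n); k2 = f(x_n + h/2, y_n + (h/2)·k1); k3 = f(x_n + h/2, y_n + (h/2)·k2); k4 = f(x_n + h, y_n + h·k3); y_{n+1} = y_n + (h/6)·(k1 + 2k2 + 2k3 + k4).
x=0.000000, y=1.730000:
  k1 = f(0.000000, 1.730000) = 0.726600
  k2 = f(0.090000, 1.795394) = 0.843944
  k3 = f(0.090000, 1.805955) = 0.848380
  k4 = f(0.180000, 1.882708) = 0.969767
  y ← 1.730000 + (0.18/6)·(k1 + 2k2 + 2k3 + k4) = 1.882430
y(0.18) ≈ 1.8824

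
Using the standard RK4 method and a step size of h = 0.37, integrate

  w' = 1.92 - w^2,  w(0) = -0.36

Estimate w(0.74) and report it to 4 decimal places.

0.8866

RK4: k1 = f(x_n, w_n); k2 = f(x_n + h/2, w_n + (h/2)·k1); k3 = f(x_n + h/2, w_n + (h/2)·k2); k4 = f(x_n + h, w_n + h·k3); w_{n+1} = w_n + (h/6)·(k1 + 2k2 + 2k3 + k4).
x=0.000000, w=-0.360000:
  k1 = f(0.000000, -0.360000) = 1.790400
  k2 = f(0.185000, -0.028776) = 1.919172
  k3 = f(0.185000, -0.004953) = 1.919975
  k4 = f(0.370000, 0.350391) = 1.797226
  w ← -0.360000 + (0.37/6)·(k1 + 2k2 + 2k3 + k4) = 0.334732
x=0.370000, w=0.334732:
  k1 = f(0.370000, 0.334732) = 1.807955
  k2 = f(0.555000, 0.669203) = 1.472167
  k3 = f(0.555000, 0.607083) = 1.551451
  k4 = f(0.740000, 0.908769) = 1.094140
  w ← 0.334732 + (0.37/6)·(k1 + 2k2 + 2k3 + k4) = 0.886607
w(0.74) ≈ 0.8866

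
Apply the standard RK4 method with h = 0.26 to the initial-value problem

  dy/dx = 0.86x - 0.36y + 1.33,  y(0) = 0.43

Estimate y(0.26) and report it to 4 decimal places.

RK4: k1 = f(x_n, y_n); k2 = f(x_n + h/2, y_n + (h/2)·k1); k3 = f(x_n + h/2, y_n + (h/2)·k2); k4 = f(x_n + h, y_n + h·k3); y_{n+1} = y_n + (h/6)·(k1 + 2k2 + 2k3 + k4).
x=0.000000, y=0.430000:
  k1 = f(0.000000, 0.430000) = 1.175200
  k2 = f(0.130000, 0.582776) = 1.232001
  k3 = f(0.130000, 0.590160) = 1.229342
  k4 = f(0.260000, 0.749629) = 1.283734
  y ← 0.430000 + (0.26/6)·(k1 + 2k2 + 2k3 + k4) = 0.749870
y(0.26) ≈ 0.7499

0.7499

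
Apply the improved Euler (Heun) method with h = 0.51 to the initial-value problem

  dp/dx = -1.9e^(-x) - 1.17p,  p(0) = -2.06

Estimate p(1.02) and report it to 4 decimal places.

Heun: k1 = f(x_n, p_n); k2 = f(x_n + h, p_n + h·k1); p_{n+1} = p_n + (h/2)·(k1 + k2).
x=0.000000, p=-2.060000:
  k1 = f(0.000000, -2.060000) = 0.510200
  k2 = f(0.510000, -1.799798) = 0.964822
  p ← -2.060000 + (0.51/2)·(0.510200 + 0.964822) = -1.683869
x=0.510000, p=-1.683869:
  k1 = f(0.510000, -1.683869) = 0.829186
  k2 = f(1.020000, -1.260985) = 0.790222
  p ← -1.683869 + (0.51/2)·(0.829186 + 0.790222) = -1.270921
p(1.02) ≈ -1.2709

-1.2709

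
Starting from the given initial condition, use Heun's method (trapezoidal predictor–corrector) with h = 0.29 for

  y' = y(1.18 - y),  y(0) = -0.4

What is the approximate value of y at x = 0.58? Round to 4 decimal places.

Heun: k1 = f(x_n, y_n); k2 = f(x_n + h, y_n + h·k1); y_{n+1} = y_n + (h/2)·(k1 + k2).
x=0.000000, y=-0.400000:
  k1 = f(0.000000, -0.400000) = -0.632000
  k2 = f(0.290000, -0.583280) = -1.028486
  y ← -0.400000 + (0.29/2)·(-0.632000 + (-1.028486)) = -0.640770
x=0.290000, y=-0.640770:
  k1 = f(0.290000, -0.640770) = -1.166696
  k2 = f(0.580000, -0.979112) = -2.114013
  y ← -0.640770 + (0.29/2)·(-1.166696 + (-2.114013)) = -1.116473
y(0.58) ≈ -1.1165

-1.1165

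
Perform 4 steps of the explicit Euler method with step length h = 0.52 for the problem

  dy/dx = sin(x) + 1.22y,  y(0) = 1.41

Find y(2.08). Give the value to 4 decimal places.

Euler: y_{n+1} = y_n + h·f(x_n, y_n).
x=0.000000, y=1.410000: f=1.720200 → y ← 1.410000 + 0.52·1.720200 = 2.304504
x=0.520000, y=2.304504: f=3.308375 → y ← 2.304504 + 0.52·3.308375 = 4.024859
x=1.040000, y=4.024859: f=5.772732 → y ← 4.024859 + 0.52·5.772732 = 7.026680
x=1.560000, y=7.026680: f=9.572491 → y ← 7.026680 + 0.52·9.572491 = 12.004375
y(2.08) ≈ 12.0044

12.0044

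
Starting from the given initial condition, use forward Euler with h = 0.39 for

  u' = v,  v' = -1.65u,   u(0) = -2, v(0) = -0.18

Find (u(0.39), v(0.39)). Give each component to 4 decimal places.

Euler on (u,v): u_{n+1} = u_n + h·u', v_{n+1} = v_n + h·v'.
0.000000: (-2.000000, -0.180000); f=(-0.180000, 3.300000) → (-2.070200, 1.107000)
(u(0.39), v(0.39)) ≈ (-2.0702, 1.1070)

-2.0702, 1.1070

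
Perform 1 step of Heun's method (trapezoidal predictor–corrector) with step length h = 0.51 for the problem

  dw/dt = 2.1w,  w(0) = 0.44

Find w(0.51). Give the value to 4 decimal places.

Heun: k1 = f(t_n, w_n); k2 = f(t_n + h, w_n + h·k1); w_{n+1} = w_n + (h/2)·(k1 + k2).
t=0.000000, w=0.440000:
  k1 = f(0.000000, 0.440000) = 0.924000
  k2 = f(0.510000, 0.911240) = 1.913604
  w ← 0.440000 + (0.51/2)·(0.924000 + 1.913604) = 1.163589
w(0.51) ≈ 1.1636

1.1636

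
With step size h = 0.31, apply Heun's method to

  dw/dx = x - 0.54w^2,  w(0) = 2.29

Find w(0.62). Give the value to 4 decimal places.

Heun: k1 = f(x_n, w_n); k2 = f(x_n + h, w_n + h·k1); w_{n+1} = w_n + (h/2)·(k1 + k2).
x=0.000000, w=2.290000:
  k1 = f(0.000000, 2.290000) = -2.831814
  k2 = f(0.310000, 1.412138) = -0.766832
  w ← 2.290000 + (0.31/2)·(-2.831814 + (-0.766832)) = 1.732210
x=0.310000, w=1.732210:
  k1 = f(0.310000, 1.732210) = -1.310298
  k2 = f(0.620000, 1.326018) = -0.329494
  w ← 1.732210 + (0.31/2)·(-1.310298 + (-0.329494)) = 1.478042
w(0.62) ≈ 1.4780

1.4780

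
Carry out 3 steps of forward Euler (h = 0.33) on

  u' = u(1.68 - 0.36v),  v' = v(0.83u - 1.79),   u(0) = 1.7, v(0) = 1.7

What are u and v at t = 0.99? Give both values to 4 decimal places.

4.3421, 1.9734

Euler on (u,v): u_{n+1} = u_n + h·u', v_{n+1} = v_n + h·v'.
0.000000: (1.700000, 1.700000); f=(1.815600, -0.644300) → (2.299148, 1.487381)
0.330000: (2.299148, 1.487381); f=(2.631473, 0.175947) → (3.167534, 1.545443)
0.660000: (3.167534, 1.545443); f=(3.559169, 1.296709) → (4.342060, 1.973357)
(u(0.99), v(0.99)) ≈ (4.3421, 1.9734)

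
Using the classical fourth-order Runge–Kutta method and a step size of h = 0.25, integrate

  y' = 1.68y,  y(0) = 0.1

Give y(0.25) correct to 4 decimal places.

RK4: k1 = f(s_n, y_n); k2 = f(s_n + h/2, y_n + (h/2)·k1); k3 = f(s_n + h/2, y_n + (h/2)·k2); k4 = f(s_n + h, y_n + h·k3); y_{n+1} = y_n + (h/6)·(k1 + 2k2 + 2k3 + k4).
s=0.000000, y=0.100000:
  k1 = f(0.000000, 0.100000) = 0.168000
  k2 = f(0.125000, 0.121000) = 0.203280
  k3 = f(0.125000, 0.125410) = 0.210689
  k4 = f(0.250000, 0.152672) = 0.256489
  y ← 0.100000 + (0.25/6)·(k1 + 2k2 + 2k3 + k4) = 0.152184
y(0.25) ≈ 0.1522

0.1522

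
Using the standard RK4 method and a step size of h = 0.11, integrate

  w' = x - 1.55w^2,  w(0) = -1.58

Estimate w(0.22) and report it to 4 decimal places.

RK4: k1 = f(x_n, w_n); k2 = f(x_n + h/2, w_n + (h/2)·k1); k3 = f(x_n + h/2, w_n + (h/2)·k2); k4 = f(x_n + h, w_n + h·k3); w_{n+1} = w_n + (h/6)·(k1 + 2k2 + 2k3 + k4).
x=0.000000, w=-1.580000:
  k1 = f(0.000000, -1.580000) = -3.869420
  k2 = f(0.055000, -1.792818) = -4.927005
  k3 = f(0.055000, -1.850985) = -5.255527
  k4 = f(0.110000, -2.158108) = -7.109017
  w ← -1.580000 + (0.11/6)·(k1 + 2k2 + 2k3 + k4) = -2.154631
x=0.110000, w=-2.154631:
  k1 = f(0.110000, -2.154631) = -7.085773
  k2 = f(0.165000, -2.544348) = -9.869248
  k3 = f(0.165000, -2.697439) = -11.113079
  k4 = f(0.220000, -3.377070) = -17.457128
  w ← -2.154631 + (0.11/6)·(k1 + 2k2 + 2k3 + k4) = -3.373936
w(0.22) ≈ -3.3739

-3.3739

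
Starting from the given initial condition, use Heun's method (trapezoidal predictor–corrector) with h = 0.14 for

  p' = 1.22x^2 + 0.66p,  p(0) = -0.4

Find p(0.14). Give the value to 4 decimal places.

Heun: k1 = f(x_n, p_n); k2 = f(x_n + h, p_n + h·k1); p_{n+1} = p_n + (h/2)·(k1 + k2).
x=0.000000, p=-0.400000:
  k1 = f(0.000000, -0.400000) = -0.264000
  k2 = f(0.140000, -0.436960) = -0.264482
  p ← -0.400000 + (0.14/2)·(-0.264000 + (-0.264482)) = -0.436994
p(0.14) ≈ -0.4370

-0.4370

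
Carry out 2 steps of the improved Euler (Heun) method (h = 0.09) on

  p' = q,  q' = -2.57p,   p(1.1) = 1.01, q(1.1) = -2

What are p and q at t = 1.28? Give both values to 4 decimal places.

Heun on (p,q): k1 = f(t_n, state_n); k2 = f(t_n + h, state_n + h·k1); state_{n+1} = state_n + (h/2)·(k1 + k2).
1.100000: (1.010000, -2.000000)
  k1 = (-2.000000, -2.595700)
  predictor → (0.830000, -2.233613)
  k2 = (-2.233613, -2.133100)
  → (0.819487, -2.212796)
1.190000: (0.819487, -2.212796)
  k1 = (-2.212796, -2.106083)
  predictor → (0.620336, -2.402343)
  k2 = (-2.402343, -1.594263)
  → (0.611806, -2.379312)
(p(1.28), q(1.28)) ≈ (0.6118, -2.3793)

0.6118, -2.3793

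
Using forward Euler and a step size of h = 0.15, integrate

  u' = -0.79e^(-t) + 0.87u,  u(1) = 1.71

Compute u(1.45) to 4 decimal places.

Euler: u_{n+1} = u_n + h·f(t_n, u_n).
t=1.000000, u=1.710000: f=1.197075 → u ← 1.710000 + 0.15·1.197075 = 1.889561
t=1.150000, u=1.889561: f=1.393775 → u ← 1.889561 + 0.15·1.393775 = 2.098628
t=1.300000, u=2.098628: f=1.610506 → u ← 2.098628 + 0.15·1.610506 = 2.340203
u(1.45) ≈ 2.3402

2.3402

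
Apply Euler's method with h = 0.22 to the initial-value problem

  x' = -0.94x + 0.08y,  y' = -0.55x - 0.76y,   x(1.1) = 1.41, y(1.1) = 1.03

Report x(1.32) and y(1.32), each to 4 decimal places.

1.1365, 0.6872

Euler on (x,y): x_{n+1} = x_n + h·x', y_{n+1} = y_n + h·y'.
1.100000: (1.410000, 1.030000); f=(-1.243000, -1.558300) → (1.136540, 0.687174)
(x(1.32), y(1.32)) ≈ (1.1365, 0.6872)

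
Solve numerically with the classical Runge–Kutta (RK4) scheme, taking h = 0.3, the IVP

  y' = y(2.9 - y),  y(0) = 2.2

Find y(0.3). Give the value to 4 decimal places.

2.5581

RK4: k1 = f(t_n, y_n); k2 = f(t_n + h/2, y_n + (h/2)·k1); k3 = f(t_n + h/2, y_n + (h/2)·k2); k4 = f(t_n + h, y_n + h·k3); y_{n+1} = y_n + (h/6)·(k1 + 2k2 + 2k3 + k4).
t=0.000000, y=2.200000:
  k1 = f(0.000000, 2.200000) = 1.540000
  k2 = f(0.150000, 2.431000) = 1.140139
  k3 = f(0.150000, 2.371021) = 1.254221
  k4 = f(0.300000, 2.576266) = 0.834024
  y ← 2.200000 + (0.3/6)·(k1 + 2k2 + 2k3 + k4) = 2.558137
y(0.3) ≈ 2.5581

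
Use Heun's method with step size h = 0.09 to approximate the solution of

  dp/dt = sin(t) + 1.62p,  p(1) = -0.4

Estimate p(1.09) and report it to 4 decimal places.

Heun: k1 = f(t_n, p_n); k2 = f(t_n + h, p_n + h·k1); p_{n+1} = p_n + (h/2)·(k1 + k2).
t=1.000000, p=-0.400000:
  k1 = f(1.000000, -0.400000) = 0.193471
  k2 = f(1.090000, -0.382588) = 0.266835
  p ← -0.400000 + (0.09/2)·(0.193471 + 0.266835) = -0.379286
p(1.09) ≈ -0.3793

-0.3793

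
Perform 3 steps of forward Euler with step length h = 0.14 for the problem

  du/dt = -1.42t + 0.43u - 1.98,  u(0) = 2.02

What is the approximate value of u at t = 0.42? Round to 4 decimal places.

1.4394

Euler: u_{n+1} = u_n + h·f(t_n, u_n).
t=0.000000, u=2.020000: f=-1.111400 → u ← 2.020000 + 0.14·(-1.111400) = 1.864404
t=0.140000, u=1.864404: f=-1.377106 → u ← 1.864404 + 0.14·(-1.377106) = 1.671609
t=0.280000, u=1.671609: f=-1.658808 → u ← 1.671609 + 0.14·(-1.658808) = 1.439376
u(0.42) ≈ 1.4394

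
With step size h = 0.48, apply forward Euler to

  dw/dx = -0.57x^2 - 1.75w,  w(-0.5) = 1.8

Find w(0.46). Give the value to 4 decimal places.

0.0350

Euler: w_{n+1} = w_n + h·f(x_n, w_n).
x=-0.500000, w=1.800000: f=-3.292500 → w ← 1.800000 + 0.48·(-3.292500) = 0.219600
x=-0.020000, w=0.219600: f=-0.384528 → w ← 0.219600 + 0.48·(-0.384528) = 0.035027
w(0.46) ≈ 0.0350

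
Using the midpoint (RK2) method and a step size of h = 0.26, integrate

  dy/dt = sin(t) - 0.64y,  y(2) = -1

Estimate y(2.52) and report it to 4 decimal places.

-0.3872

Midpoint: k1 = f(t_n, y_n); k2 = f(t_n + h/2, y_n + (h/2)·k1); y_{n+1} = y_n + h·k2.
t=2.000000, y=-1.000000:
  k1 = f(2.000000, -1.000000) = 1.549297
  k2 = f(2.130000, -0.798591) = 1.358776
  y ← -1.000000 + 0.26·1.358776 = -0.646718
t=2.260000, y=-0.646718:
  k1 = f(2.260000, -0.646718) = 1.185652
  k2 = f(2.390000, -0.492583) = 0.998057
  y ← -0.646718 + 0.26·0.998057 = -0.387223
y(2.52) ≈ -0.3872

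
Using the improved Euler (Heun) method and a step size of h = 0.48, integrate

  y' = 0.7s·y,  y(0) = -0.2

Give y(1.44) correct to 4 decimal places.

Heun: k1 = f(s_n, y_n); k2 = f(s_n + h, y_n + h·k1); y_{n+1} = y_n + (h/2)·(k1 + k2).
s=0.000000, y=-0.200000:
  k1 = f(0.000000, -0.200000) = 0.000000
  k2 = f(0.480000, -0.200000) = -0.067200
  y ← -0.200000 + (0.48/2)·(0.000000 + (-0.067200)) = -0.216128
s=0.480000, y=-0.216128:
  k1 = f(0.480000, -0.216128) = -0.072619
  k2 = f(0.960000, -0.250985) = -0.168662
  y ← -0.216128 + (0.48/2)·(-0.072619 + (-0.168662)) = -0.274035
s=0.960000, y=-0.274035:
  k1 = f(0.960000, -0.274035) = -0.184152
  k2 = f(1.440000, -0.362428) = -0.365328
  y ← -0.274035 + (0.48/2)·(-0.184152 + (-0.365328)) = -0.405911
y(1.44) ≈ -0.4059

-0.4059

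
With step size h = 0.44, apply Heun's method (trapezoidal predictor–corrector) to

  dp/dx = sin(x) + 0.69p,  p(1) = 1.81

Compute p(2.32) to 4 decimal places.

6.3880

Heun: k1 = f(x_n, p_n); k2 = f(x_n + h, p_n + h·k1); p_{n+1} = p_n + (h/2)·(k1 + k2).
x=1.000000, p=1.810000:
  k1 = f(1.000000, 1.810000) = 2.090371
  k2 = f(1.440000, 2.729763) = 2.874995
  p ← 1.810000 + (0.44/2)·(2.090371 + 2.874995) = 2.902381
x=1.440000, p=2.902381:
  k1 = f(1.440000, 2.902381) = 2.994101
  k2 = f(1.880000, 4.219785) = 3.864228
  p ← 2.902381 + (0.44/2)·(2.994101 + 3.864228) = 4.411213
x=1.880000, p=4.411213:
  k1 = f(1.880000, 4.411213) = 3.996313
  k2 = f(2.320000, 6.169591) = 4.989249
  p ← 4.411213 + (0.44/2)·(3.996313 + 4.989249) = 6.388036
p(2.32) ≈ 6.3880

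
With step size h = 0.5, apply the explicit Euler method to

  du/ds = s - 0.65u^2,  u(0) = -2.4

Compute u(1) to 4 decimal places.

-9.9532

Euler: u_{n+1} = u_n + h·f(s_n, u_n).
s=0.000000, u=-2.400000: f=-3.744000 → u ← -2.400000 + 0.5·(-3.744000) = -4.272000
s=0.500000, u=-4.272000: f=-11.362490 → u ← -4.272000 + 0.5·(-11.362490) = -9.953245
u(1) ≈ -9.9532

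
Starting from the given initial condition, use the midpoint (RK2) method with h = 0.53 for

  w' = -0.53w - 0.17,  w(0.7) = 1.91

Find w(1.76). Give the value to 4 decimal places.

0.9628

Midpoint: k1 = f(x_n, w_n); k2 = f(x_n + h/2, w_n + (h/2)·k1); w_{n+1} = w_n + h·k2.
x=0.700000, w=1.910000:
  k1 = f(0.700000, 1.910000) = -1.182300
  k2 = f(0.965000, 1.596690) = -1.016246
  w ← 1.910000 + 0.53·(-1.016246) = 1.371390
x=1.230000, w=1.371390:
  k1 = f(1.230000, 1.371390) = -0.896837
  k2 = f(1.495000, 1.133728) = -0.770876
  w ← 1.371390 + 0.53·(-0.770876) = 0.962825
w(1.76) ≈ 0.9628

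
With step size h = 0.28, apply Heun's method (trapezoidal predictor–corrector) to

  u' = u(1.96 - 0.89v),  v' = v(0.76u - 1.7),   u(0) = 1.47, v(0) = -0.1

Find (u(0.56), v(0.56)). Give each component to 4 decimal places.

4.4293, -0.1142

Heun on (u,v): k1 = f(t_n, state_n); k2 = f(t_n + h, state_n + h·k1); state_{n+1} = state_n + (h/2)·(k1 + k2).
0.000000: (1.470000, -0.100000)
  k1 = (3.012030, 0.058280)
  predictor → (2.313368, -0.083682)
  k2 = (4.706494, -0.004867)
  → (2.550593, -0.092522)
0.280000: (2.550593, -0.092522)
  k1 = (5.209191, -0.022062)
  predictor → (4.009167, -0.098700)
  k2 = (8.210142, -0.132945)
  → (4.429300, -0.114223)
(u(0.56), v(0.56)) ≈ (4.4293, -0.1142)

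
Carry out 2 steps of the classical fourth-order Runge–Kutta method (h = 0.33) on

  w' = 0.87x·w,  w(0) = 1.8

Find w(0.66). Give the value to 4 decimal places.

RK4: k1 = f(x_n, w_n); k2 = f(x_n + h/2, w_n + (h/2)·k1); k3 = f(x_n + h/2, w_n + (h/2)·k2); k4 = f(x_n + h, w_n + h·k3); w_{n+1} = w_n + (h/6)·(k1 + 2k2 + 2k3 + k4).
x=0.000000, w=1.800000:
  k1 = f(0.000000, 1.800000) = 0.000000
  k2 = f(0.165000, 1.800000) = 0.258390
  k3 = f(0.165000, 1.842634) = 0.264510
  k4 = f(0.330000, 1.887288) = 0.541840
  w ← 1.800000 + (0.33/6)·(k1 + 2k2 + 2k3 + k4) = 1.887320
x=0.330000, w=1.887320:
  k1 = f(0.330000, 1.887320) = 0.541850
  k2 = f(0.495000, 1.976725) = 0.851277
  k3 = f(0.495000, 2.027781) = 0.873264
  k4 = f(0.660000, 2.175497) = 1.249171
  w ← 1.887320 + (0.33/6)·(k1 + 2k2 + 2k3 + k4) = 2.175526
w(0.66) ≈ 2.1755

2.1755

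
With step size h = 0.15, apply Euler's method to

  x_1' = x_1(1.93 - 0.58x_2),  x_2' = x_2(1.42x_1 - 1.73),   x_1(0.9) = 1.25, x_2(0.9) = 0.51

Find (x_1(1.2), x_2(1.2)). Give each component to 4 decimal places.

Euler on (x_1,x_2): x_1_{n+1} = x_1_n + h·x_1', x_2_{n+1} = x_2_n + h·x_2'.
0.900000: (1.250000, 0.510000); f=(2.042750, 0.022950) → (1.556412, 0.513443)
1.050000: (1.556412, 0.513443); f=(2.540382, 0.246507) → (1.937470, 0.550419)
(x_1(1.2), x_2(1.2)) ≈ (1.9375, 0.5504)

1.9375, 0.5504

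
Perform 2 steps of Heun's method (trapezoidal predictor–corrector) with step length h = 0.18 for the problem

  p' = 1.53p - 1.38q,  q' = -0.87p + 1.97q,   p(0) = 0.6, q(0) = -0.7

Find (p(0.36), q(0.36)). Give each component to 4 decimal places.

1.7394, -1.8346

Heun on (p,q): k1 = f(s_n, state_n); k2 = f(s_n + h, state_n + h·k1); state_{n+1} = state_n + (h/2)·(k1 + k2).
0.000000: (0.600000, -0.700000)
  k1 = (1.884000, -1.901000)
  predictor → (0.939120, -1.042180)
  k2 = (2.875062, -2.870129)
  → (1.028316, -1.129402)
0.180000: (1.028316, -1.129402)
  k1 = (3.131897, -3.119556)
  predictor → (1.592057, -1.690922)
  k2 = (4.769319, -4.716205)
  → (1.739425, -1.834620)
(p(0.36), q(0.36)) ≈ (1.7394, -1.8346)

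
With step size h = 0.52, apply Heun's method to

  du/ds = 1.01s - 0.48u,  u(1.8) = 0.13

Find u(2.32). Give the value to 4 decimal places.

Heun: k1 = f(s_n, u_n); k2 = f(s_n + h, u_n + h·k1); u_{n+1} = u_n + (h/2)·(k1 + k2).
s=1.800000, u=0.130000:
  k1 = f(1.800000, 0.130000) = 1.755600
  k2 = f(2.320000, 1.042912) = 1.842602
  u ← 0.130000 + (0.52/2)·(1.755600 + 1.842602) = 1.065533
u(2.32) ≈ 1.0655

1.0655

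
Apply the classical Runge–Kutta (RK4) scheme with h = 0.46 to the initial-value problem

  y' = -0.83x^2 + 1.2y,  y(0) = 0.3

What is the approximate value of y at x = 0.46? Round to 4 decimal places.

RK4: k1 = f(x_n, y_n); k2 = f(x_n + h/2, y_n + (h/2)·k1); k3 = f(x_n + h/2, y_n + (h/2)·k2); k4 = f(x_n + h, y_n + h·k3); y_{n+1} = y_n + (h/6)·(k1 + 2k2 + 2k3 + k4).
x=0.000000, y=0.300000:
  k1 = f(0.000000, 0.300000) = 0.360000
  k2 = f(0.230000, 0.382800) = 0.415453
  k3 = f(0.230000, 0.395554) = 0.430758
  k4 = f(0.460000, 0.498149) = 0.422150
  y ← 0.300000 + (0.46/6)·(k1 + 2k2 + 2k3 + k4) = 0.489717
y(0.46) ≈ 0.4897

0.4897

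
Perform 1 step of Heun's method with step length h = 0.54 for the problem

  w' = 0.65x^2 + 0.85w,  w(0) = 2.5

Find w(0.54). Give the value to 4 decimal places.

3.9620

Heun: k1 = f(x_n, w_n); k2 = f(x_n + h, w_n + h·k1); w_{n+1} = w_n + (h/2)·(k1 + k2).
x=0.000000, w=2.500000:
  k1 = f(0.000000, 2.500000) = 2.125000
  k2 = f(0.540000, 3.647500) = 3.289915
  w ← 2.500000 + (0.54/2)·(2.125000 + 3.289915) = 3.962027
w(0.54) ≈ 3.9620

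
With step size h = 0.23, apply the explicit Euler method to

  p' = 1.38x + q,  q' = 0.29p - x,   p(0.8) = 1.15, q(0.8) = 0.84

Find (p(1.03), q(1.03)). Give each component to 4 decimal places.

Euler on (p,q): p_{n+1} = p_n + h·p', q_{n+1} = q_n + h·q'.
0.800000: (1.150000, 0.840000); f=(1.944000, -0.466500) → (1.597120, 0.732705)
(p(1.03), q(1.03)) ≈ (1.5971, 0.7327)

1.5971, 0.7327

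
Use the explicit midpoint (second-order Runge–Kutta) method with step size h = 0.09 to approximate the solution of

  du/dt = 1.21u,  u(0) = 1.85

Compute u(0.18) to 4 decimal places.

Midpoint: k1 = f(t_n, u_n); k2 = f(t_n + h/2, u_n + (h/2)·k1); u_{n+1} = u_n + h·k2.
t=0.000000, u=1.850000:
  k1 = f(0.000000, 1.850000) = 2.238500
  k2 = f(0.045000, 1.950732) = 2.360386
  u ← 1.850000 + 0.09·2.360386 = 2.062435
t=0.090000, u=2.062435:
  k1 = f(0.090000, 2.062435) = 2.495546
  k2 = f(0.135000, 2.174734) = 2.631429
  u ← 2.062435 + 0.09·2.631429 = 2.299263
u(0.18) ≈ 2.2993

2.2993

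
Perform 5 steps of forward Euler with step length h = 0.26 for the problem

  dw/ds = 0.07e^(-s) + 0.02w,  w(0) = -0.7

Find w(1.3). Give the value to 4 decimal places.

Euler: w_{n+1} = w_n + h·f(s_n, w_n).
s=0.000000, w=-0.700000: f=0.056000 → w ← -0.700000 + 0.26·0.056000 = -0.685440
s=0.260000, w=-0.685440: f=0.040265 → w ← -0.685440 + 0.26·0.040265 = -0.674971
s=0.520000, w=-0.674971: f=0.028117 → w ← -0.674971 + 0.26·0.028117 = -0.667661
s=0.780000, w=-0.667661: f=0.018735 → w ← -0.667661 + 0.26·0.018735 = -0.662790
s=1.040000, w=-0.662790: f=0.011486 → w ← -0.662790 + 0.26·0.011486 = -0.659803
w(1.3) ≈ -0.6598

-0.6598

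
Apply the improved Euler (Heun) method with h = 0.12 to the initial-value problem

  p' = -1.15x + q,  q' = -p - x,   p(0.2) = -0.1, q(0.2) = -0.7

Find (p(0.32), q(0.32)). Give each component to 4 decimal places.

Heun on (p,q): k1 = f(x_n, state_n); k2 = f(x_n + h, state_n + h·k1); state_{n+1} = state_n + (h/2)·(k1 + k2).
0.200000: (-0.100000, -0.700000)
  k1 = (-0.930000, -0.100000)
  predictor → (-0.211600, -0.712000)
  k2 = (-1.080000, -0.108400)
  → (-0.220600, -0.712504)
(p(0.32), q(0.32)) ≈ (-0.2206, -0.7125)

-0.2206, -0.7125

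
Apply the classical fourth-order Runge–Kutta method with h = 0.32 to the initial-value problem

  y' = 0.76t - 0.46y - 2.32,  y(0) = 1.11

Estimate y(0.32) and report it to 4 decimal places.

RK4: k1 = f(t_n, y_n); k2 = f(t_n + h/2, y_n + (h/2)·k1); k3 = f(t_n + h/2, y_n + (h/2)·k2); k4 = f(t_n + h, y_n + h·k3); y_{n+1} = y_n + (h/6)·(k1 + 2k2 + 2k3 + k4).
t=0.000000, y=1.110000:
  k1 = f(0.000000, 1.110000) = -2.830600
  k2 = f(0.160000, 0.657104) = -2.500668
  k3 = f(0.160000, 0.709893) = -2.524951
  k4 = f(0.320000, 0.302016) = -2.215727
  y ← 1.110000 + (0.32/6)·(k1 + 2k2 + 2k3 + k4) = 0.304797
y(0.32) ≈ 0.3048

0.3048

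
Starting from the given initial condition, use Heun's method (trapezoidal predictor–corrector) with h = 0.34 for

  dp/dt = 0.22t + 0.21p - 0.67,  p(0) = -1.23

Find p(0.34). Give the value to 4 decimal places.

Heun: k1 = f(t_n, p_n); k2 = f(t_n + h, p_n + h·k1); p_{n+1} = p_n + (h/2)·(k1 + k2).
t=0.000000, p=-1.230000:
  k1 = f(0.000000, -1.230000) = -0.928300
  k2 = f(0.340000, -1.545622) = -0.919781
  p ← -1.230000 + (0.34/2)·(-0.928300 + (-0.919781)) = -1.544174
p(0.34) ≈ -1.5442

-1.5442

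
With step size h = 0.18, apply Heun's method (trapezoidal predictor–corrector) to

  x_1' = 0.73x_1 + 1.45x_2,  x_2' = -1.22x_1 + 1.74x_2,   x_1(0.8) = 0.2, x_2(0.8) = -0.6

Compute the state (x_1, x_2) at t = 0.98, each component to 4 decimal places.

Heun on (x_1,x_2): k1 = f(t_n, state_n); k2 = f(t_n + h, state_n + h·k1); state_{n+1} = state_n + (h/2)·(k1 + k2).
0.800000: (0.200000, -0.600000)
  k1 = (-0.724000, -1.288000)
  predictor → (0.069680, -0.831840)
  k2 = (-1.155302, -1.532411)
  → (0.030863, -0.853837)
(x_1(0.98), x_2(0.98)) ≈ (0.0309, -0.8538)

0.0309, -0.8538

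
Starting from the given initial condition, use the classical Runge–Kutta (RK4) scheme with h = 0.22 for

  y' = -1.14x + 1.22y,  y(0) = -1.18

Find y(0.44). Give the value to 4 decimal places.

-2.1514

RK4: k1 = f(x_n, y_n); k2 = f(x_n + h/2, y_n + (h/2)·k1); k3 = f(x_n + h/2, y_n + (h/2)·k2); k4 = f(x_n + h, y_n + h·k3); y_{n+1} = y_n + (h/6)·(k1 + 2k2 + 2k3 + k4).
x=0.000000, y=-1.180000:
  k1 = f(0.000000, -1.180000) = -1.439600
  k2 = f(0.110000, -1.338356) = -1.758194
  k3 = f(0.110000, -1.373401) = -1.800950
  k4 = f(0.220000, -1.576209) = -2.173775
  y ← -1.180000 + (0.22/6)·(k1 + 2k2 + 2k3 + k4) = -1.573494
x=0.220000, y=-1.573494:
  k1 = f(0.220000, -1.573494) = -2.170463
  k2 = f(0.330000, -1.812245) = -2.587139
  k3 = f(0.330000, -1.858080) = -2.643057
  k4 = f(0.440000, -2.154967) = -3.130660
  y ← -1.573494 + (0.22/6)·(k1 + 2k2 + 2k3 + k4) = -2.151417
y(0.44) ≈ -2.1514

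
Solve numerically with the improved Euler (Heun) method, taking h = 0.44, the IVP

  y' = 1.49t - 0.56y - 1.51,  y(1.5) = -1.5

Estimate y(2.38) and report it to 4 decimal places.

Heun: k1 = f(t_n, y_n); k2 = f(t_n + h, y_n + h·k1); y_{n+1} = y_n + (h/2)·(k1 + k2).
t=1.500000, y=-1.500000:
  k1 = f(1.500000, -1.500000) = 1.565000
  k2 = f(1.940000, -0.811400) = 1.834984
  y ← -1.500000 + (0.44/2)·(1.565000 + 1.834984) = -0.752004
t=1.940000, y=-0.752004:
  k1 = f(1.940000, -0.752004) = 1.801722
  k2 = f(2.380000, 0.040754) = 2.013378
  y ← -0.752004 + (0.44/2)·(1.801722 + 2.013378) = 0.087318
y(2.38) ≈ 0.0873

0.0873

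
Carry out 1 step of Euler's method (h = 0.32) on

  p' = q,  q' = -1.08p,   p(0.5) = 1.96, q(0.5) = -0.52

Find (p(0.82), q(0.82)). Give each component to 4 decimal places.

Euler on (p,q): p_{n+1} = p_n + h·p', q_{n+1} = q_n + h·q'.
0.500000: (1.960000, -0.520000); f=(-0.520000, -2.116800) → (1.793600, -1.197376)
(p(0.82), q(0.82)) ≈ (1.7936, -1.1974)

1.7936, -1.1974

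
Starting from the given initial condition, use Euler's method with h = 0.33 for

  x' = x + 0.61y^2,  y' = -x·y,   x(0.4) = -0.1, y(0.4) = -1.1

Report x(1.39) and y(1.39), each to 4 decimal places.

0.7826, -0.9478

Euler on (x,y): x_{n+1} = x_n + h·x', y_{n+1} = y_n + h·y'.
0.400000: (-0.100000, -1.100000); f=(0.638100, -0.110000) → (0.110573, -1.136300)
0.730000: (0.110573, -1.136300); f=(0.898191, 0.125644) → (0.406976, -1.094837)
1.060000: (0.406976, -1.094837); f=(1.138164, 0.445573) → (0.782570, -0.947798)
(x(1.39), y(1.39)) ≈ (0.7826, -0.9478)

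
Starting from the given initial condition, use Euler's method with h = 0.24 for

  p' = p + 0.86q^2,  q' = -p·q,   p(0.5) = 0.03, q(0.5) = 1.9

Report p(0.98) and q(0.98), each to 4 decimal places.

1.7045, 1.5322

Euler on (p,q): p_{n+1} = p_n + h·p', q_{n+1} = q_n + h·q'.
0.500000: (0.030000, 1.900000); f=(3.134600, -0.057000) → (0.782304, 1.886320)
0.740000: (0.782304, 1.886320); f=(3.842359, -1.475676) → (1.704470, 1.532158)
(p(0.98), q(0.98)) ≈ (1.7045, 1.5322)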